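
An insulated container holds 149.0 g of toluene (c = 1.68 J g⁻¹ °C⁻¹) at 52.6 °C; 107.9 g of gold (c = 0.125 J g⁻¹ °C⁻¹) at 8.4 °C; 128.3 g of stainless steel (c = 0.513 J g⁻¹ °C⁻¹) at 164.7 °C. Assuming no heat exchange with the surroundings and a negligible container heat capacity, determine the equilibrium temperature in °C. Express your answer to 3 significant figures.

Σ mᵢcᵢ(T − Tᵢ) = 0  ⇒  T = Σ mᵢcᵢTᵢ / Σ mᵢcᵢ
Σ mᵢcᵢ = 149.0×1.68 + 107.9×0.125 + 128.3×0.513 = 329.6254
Σ mᵢcᵢTᵢ = 250.32×52.6 + 13.4875×8.4 + 65.8179×164.7 = 24120
T = 24120 / 329.6254 = 73.17 °C

T_f = 73.2 °C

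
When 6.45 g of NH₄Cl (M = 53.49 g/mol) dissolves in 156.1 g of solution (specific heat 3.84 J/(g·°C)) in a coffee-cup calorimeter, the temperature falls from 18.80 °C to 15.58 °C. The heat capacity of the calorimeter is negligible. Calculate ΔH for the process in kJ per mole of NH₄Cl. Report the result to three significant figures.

|ΔT| = |15.58 − 18.80| = 3.22 °C
|q_surr| = (156.1 × 3.84) × 3.22 = 599.424 × 3.22 = 1930 J
n(NH₄Cl) = 6.45 / 53.49 = 0.1206 mol
Temperature fell, so q_rxn = +|q_surr| = 1.930 kJ
ΔH = q_rxn / n = 16.00 kJ/mol

ΔH = 16.0 kJ/mol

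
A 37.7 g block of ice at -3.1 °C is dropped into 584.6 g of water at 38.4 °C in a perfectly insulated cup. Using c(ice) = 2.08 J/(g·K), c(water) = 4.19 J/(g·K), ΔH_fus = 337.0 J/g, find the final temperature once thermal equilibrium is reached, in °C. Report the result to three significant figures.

Heat to bring ice to 0 °C and melt it: q₁ = 37.7×2.08×3.1 + 37.7×337.0 = 12948 J
Heat the water can supply cooling to 0 °C: 584.6×4.19×38.4 = 94059.8 J > q₁, so all ice melts.
Energy balance: 584.6×4.19×(38.4 − T) = 12948 + 37.7×4.19×(T − 0)
2449.474(38.4 − T) = 12948 + 157.963 T
94059.8 − 12948 = 2607.437 T
T = 81111.8 / 2607.437 = 31.11 °C

T_f = 31.1 °C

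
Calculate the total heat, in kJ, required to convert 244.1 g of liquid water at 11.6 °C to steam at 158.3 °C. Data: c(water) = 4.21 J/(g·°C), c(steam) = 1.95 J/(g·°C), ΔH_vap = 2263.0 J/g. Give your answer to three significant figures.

q = 671 kJ

q1 (heat water 11.6→100.0 °C): 244.1 × 4.21 × 88.4 = 90845 J
q2 (vaporize at 100 °C): 244.1 × 2263.0 = 552398 J
q3 (heat steam 100.0→158.3 °C): 244.1 × 1.95 × 58.3 = 27751 J
Total: 90845 + 552398 + 27751 = 670994 J = 671 kJ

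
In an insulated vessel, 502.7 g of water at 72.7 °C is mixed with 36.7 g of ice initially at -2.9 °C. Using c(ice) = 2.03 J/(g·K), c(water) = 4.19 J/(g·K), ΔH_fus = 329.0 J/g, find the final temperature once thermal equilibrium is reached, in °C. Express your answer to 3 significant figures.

Heat to bring ice to 0 °C and melt it: q₁ = 36.7×2.03×2.9 + 36.7×329.0 = 12290 J
Heat the water can supply cooling to 0 °C: 502.7×4.19×72.7 = 153129 J > q₁, so all ice melts.
Energy balance: 502.7×4.19×(72.7 − T) = 12290 + 36.7×4.19×(T − 0)
2106.313(72.7 − T) = 12290 + 153.773 T
153129 − 12290 = 2260.086 T
T = 140839 / 2260.086 = 62.32 °C

T_f = 62.3 °C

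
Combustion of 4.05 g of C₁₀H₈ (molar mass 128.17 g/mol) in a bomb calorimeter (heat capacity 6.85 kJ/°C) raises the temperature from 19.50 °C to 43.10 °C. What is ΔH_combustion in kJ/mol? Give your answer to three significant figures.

ΔT = 43.10 − 19.50 = 23.60 °C
q_cal = C_cal × ΔT = 6.85 × 23.60 = 161.66 kJ
n = 4.05 / 128.17 = 0.03160 mol
q_rxn = −q_cal = -161.66 kJ
ΔH = -161.66 / 0.03160 = -5116 kJ/mol

ΔH = -5120 kJ/mol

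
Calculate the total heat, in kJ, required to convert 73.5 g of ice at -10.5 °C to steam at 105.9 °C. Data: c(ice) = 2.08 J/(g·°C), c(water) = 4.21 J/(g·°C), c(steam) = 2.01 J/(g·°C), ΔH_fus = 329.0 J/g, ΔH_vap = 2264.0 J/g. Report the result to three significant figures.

q1 (heat ice -10.5→0.0 °C): 73.5 × 2.08 × 10.5 = 1605 J
q2 (melt at 0 °C): 73.5 × 329.0 = 24182 J
q3 (heat water 0.0→100.0 °C): 73.5 × 4.21 × 100.0 = 30944 J
q4 (vaporize at 100 °C): 73.5 × 2264.0 = 166404 J
q5 (heat steam 100.0→105.9 °C): 73.5 × 2.01 × 5.9 = 872 J
Total: 1605 + 24182 + 30944 + 166404 + 872 = 224007 J = 224 kJ

q = 224 kJ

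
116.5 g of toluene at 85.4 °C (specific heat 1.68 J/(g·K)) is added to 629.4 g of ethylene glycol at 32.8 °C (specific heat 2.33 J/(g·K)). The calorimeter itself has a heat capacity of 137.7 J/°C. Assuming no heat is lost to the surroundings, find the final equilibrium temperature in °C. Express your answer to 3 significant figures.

Heat lost by toluene = heat gained by ethylene glycol + calorimeter.
(116.5)(1.68)(85.4 − T) = [(629.4)(2.33) + 137.7](T − 32.8)
195.72 (85.4 − T) = 1604.202 (T − 32.8)
16714 − 195.72 T = 1604.202 T − 52618
69332 = 1799.922 T
T = 38.52 °C

T_f = 38.5 °C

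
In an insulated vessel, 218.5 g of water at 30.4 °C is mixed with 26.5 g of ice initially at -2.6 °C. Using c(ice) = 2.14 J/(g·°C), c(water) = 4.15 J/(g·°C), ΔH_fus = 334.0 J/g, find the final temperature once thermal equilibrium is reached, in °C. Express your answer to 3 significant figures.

T_f = 18.3 °C

Heat to bring ice to 0 °C and melt it: q₁ = 26.5×2.14×2.6 + 26.5×334.0 = 8998.4 J
Heat the water can supply cooling to 0 °C: 218.5×4.15×30.4 = 27566.0 J > q₁, so all ice melts.
Energy balance: 218.5×4.15×(30.4 − T) = 8998.4 + 26.5×4.15×(T − 0)
906.775(30.4 − T) = 8998.4 + 109.975 T
27566.0 − 8998.4 = 1016.750 T
T = 18567.6 / 1016.750 = 18.26 °C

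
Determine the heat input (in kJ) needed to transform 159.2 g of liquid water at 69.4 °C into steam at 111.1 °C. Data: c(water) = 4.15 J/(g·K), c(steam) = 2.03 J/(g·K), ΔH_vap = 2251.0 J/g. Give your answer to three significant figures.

q1 (heat water 69.4→100.0 °C): 159.2 × 4.15 × 30.6 = 20217 J
q2 (vaporize at 100 °C): 159.2 × 2251.0 = 358359 J
q3 (heat steam 100.0→111.1 °C): 159.2 × 2.03 × 11.1 = 3587 J
Total: 20217 + 358359 + 3587 = 382163 J = 382 kJ

q = 382 kJ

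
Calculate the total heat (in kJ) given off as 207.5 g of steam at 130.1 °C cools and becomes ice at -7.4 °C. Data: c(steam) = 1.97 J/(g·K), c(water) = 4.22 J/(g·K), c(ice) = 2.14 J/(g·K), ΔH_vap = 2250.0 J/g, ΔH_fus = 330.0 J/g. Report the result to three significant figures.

q1 (cool steam 130.1→100 °C): 207.5 × 1.97 × 30.1 = 12304 J
q2 (condense at 100 °C): 207.5 × 2250.0 = 466875 J
q3 (cool water 100→0 °C): 207.5 × 4.22 × 100.0 = 87565 J
q4 (freeze at 0 °C): 207.5 × 330.0 = 68475 J
q5 (cool ice 0→-7.4 °C): 207.5 × 2.14 × 7.4 = 3286 J
Total: 12304 + 466875 + 87565 + 68475 + 3286 = 638505 J = 639 kJ

q = 639 kJ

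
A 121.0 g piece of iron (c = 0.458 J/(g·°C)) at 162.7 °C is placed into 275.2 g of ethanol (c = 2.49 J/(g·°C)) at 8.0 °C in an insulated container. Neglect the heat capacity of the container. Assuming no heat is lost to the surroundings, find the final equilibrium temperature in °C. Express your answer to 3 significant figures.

T_f = 19.6 °C

Heat lost by iron = heat gained by ethanol.
(121.0)(0.458)(162.7 − T) = (275.2)(2.49)(T − 8.0)
55.418 (162.7 − T) = 685.248 (T − 8.0)
9016.5 − 55.418 T = 685.248 T − 5482.0
14498.5 = 740.666 T
T = 19.57 °C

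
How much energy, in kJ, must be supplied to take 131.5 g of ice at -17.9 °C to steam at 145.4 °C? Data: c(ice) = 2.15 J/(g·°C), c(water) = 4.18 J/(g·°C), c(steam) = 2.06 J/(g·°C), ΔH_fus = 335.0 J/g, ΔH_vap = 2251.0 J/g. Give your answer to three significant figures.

q1 (heat ice -17.9→0.0 °C): 131.5 × 2.15 × 17.9 = 5061 J
q2 (melt at 0 °C): 131.5 × 335.0 = 44053 J
q3 (heat water 0.0→100.0 °C): 131.5 × 4.18 × 100.0 = 54967 J
q4 (vaporize at 100 °C): 131.5 × 2251.0 = 296007 J
q5 (heat steam 100.0→145.4 °C): 131.5 × 2.06 × 45.4 = 12298 J
Total: 5061 + 44053 + 54967 + 296007 + 12298 = 412386 J = 412 kJ

q = 412 kJ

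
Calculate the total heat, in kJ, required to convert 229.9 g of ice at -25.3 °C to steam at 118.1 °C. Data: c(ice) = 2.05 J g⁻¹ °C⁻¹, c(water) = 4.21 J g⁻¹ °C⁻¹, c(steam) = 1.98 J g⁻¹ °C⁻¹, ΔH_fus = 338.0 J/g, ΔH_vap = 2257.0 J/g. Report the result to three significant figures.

q1 (heat ice -25.3→0.0 °C): 229.9 × 2.05 × 25.3 = 11924 J
q2 (melt at 0 °C): 229.9 × 338.0 = 77706 J
q3 (heat water 0.0→100.0 °C): 229.9 × 4.21 × 100.0 = 96788 J
q4 (vaporize at 100 °C): 229.9 × 2257.0 = 518884 J
q5 (heat steam 100.0→118.1 °C): 229.9 × 1.98 × 18.1 = 8239 J
Total: 11924 + 77706 + 96788 + 518884 + 8239 = 713541 J = 714 kJ

q = 714 kJ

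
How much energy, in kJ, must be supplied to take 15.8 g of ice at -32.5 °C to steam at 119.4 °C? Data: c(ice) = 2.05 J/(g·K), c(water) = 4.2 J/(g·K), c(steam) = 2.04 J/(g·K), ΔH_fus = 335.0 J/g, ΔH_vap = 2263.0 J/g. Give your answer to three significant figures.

q1 (heat ice -32.5→0.0 °C): 15.8 × 2.05 × 32.5 = 1053 J
q2 (melt at 0 °C): 15.8 × 335.0 = 5293 J
q3 (heat water 0.0→100.0 °C): 15.8 × 4.2 × 100.0 = 6636 J
q4 (vaporize at 100 °C): 15.8 × 2263.0 = 35755 J
q5 (heat steam 100.0→119.4 °C): 15.8 × 2.04 × 19.4 = 625 J
Total: 1053 + 5293 + 6636 + 35755 + 625 = 49362 J = 49.4 kJ

q = 49.4 kJ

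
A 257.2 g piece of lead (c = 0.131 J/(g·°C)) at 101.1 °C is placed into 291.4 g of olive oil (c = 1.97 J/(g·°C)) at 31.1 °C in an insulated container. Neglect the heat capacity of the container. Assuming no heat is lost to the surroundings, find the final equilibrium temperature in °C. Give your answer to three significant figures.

T_f = 35.0 °C

Heat lost by lead = heat gained by olive oil.
(257.2)(0.131)(101.1 − T) = (291.4)(1.97)(T − 31.1)
33.6932 (101.1 − T) = 574.058 (T − 31.1)
3406.4 − 33.6932 T = 574.058 T − 17853
21259.4 = 607.7512 T
T = 34.98 °C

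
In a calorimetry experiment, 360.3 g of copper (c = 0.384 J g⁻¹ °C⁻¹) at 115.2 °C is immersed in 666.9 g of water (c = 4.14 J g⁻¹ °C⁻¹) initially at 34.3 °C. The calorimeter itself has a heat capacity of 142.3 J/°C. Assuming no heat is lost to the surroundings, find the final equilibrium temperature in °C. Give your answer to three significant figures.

T_f = 38.0 °C

Heat lost by copper = heat gained by water + calorimeter.
(360.3)(0.384)(115.2 − T) = [(666.9)(4.14) + 142.3](T − 34.3)
138.3552 (115.2 − T) = 2903.266 (T − 34.3)
15939 − 138.3552 T = 2903.266 T − 99582
115521 = 3041.6212 T
T = 37.98 °C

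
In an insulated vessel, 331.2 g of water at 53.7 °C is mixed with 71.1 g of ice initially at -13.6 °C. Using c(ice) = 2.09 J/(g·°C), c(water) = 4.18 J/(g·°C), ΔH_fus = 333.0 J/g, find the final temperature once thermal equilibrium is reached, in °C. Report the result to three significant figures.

Heat to bring ice to 0 °C and melt it: q₁ = 71.1×2.09×13.6 + 71.1×333.0 = 25697 J
Heat the water can supply cooling to 0 °C: 331.2×4.18×53.7 = 74343.1 J > q₁, so all ice melts.
Energy balance: 331.2×4.18×(53.7 − T) = 25697 + 71.1×4.18×(T − 0)
1384.416(53.7 − T) = 25697 + 297.198 T
74343.1 − 25697 = 1681.614 T
T = 48646.1 / 1681.614 = 28.93 °C

T_f = 28.9 °C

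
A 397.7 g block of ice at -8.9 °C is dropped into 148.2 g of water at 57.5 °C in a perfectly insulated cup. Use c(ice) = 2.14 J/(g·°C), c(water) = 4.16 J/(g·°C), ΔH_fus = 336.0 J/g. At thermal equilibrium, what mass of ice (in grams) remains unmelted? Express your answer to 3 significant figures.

m_ice remaining = 315 g

Heat to warm all ice to 0 °C: 397.7×2.14×8.9 = 7574.6 J
Heat released by water cooling to 0 °C: 148.2×4.16×57.5 = 35449 J
35449 J < 7574.6 + 397.7×336.0 = 141201.8 J, so not all ice melts; final T = 0 °C.
Heat left for melting: 35449 − 7574.6 = 27874.4 J
Mass melted = 27874.4 / 336.0 = 82.96 g
Ice remaining = 397.7 − 82.96 = 314.74 g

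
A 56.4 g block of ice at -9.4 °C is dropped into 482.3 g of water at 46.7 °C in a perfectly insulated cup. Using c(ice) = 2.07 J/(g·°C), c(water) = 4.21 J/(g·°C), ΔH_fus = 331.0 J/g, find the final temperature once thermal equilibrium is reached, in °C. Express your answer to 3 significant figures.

T_f = 33.1 °C

Heat to bring ice to 0 °C and melt it: q₁ = 56.4×2.07×9.4 + 56.4×331.0 = 19766 J
Heat the water can supply cooling to 0 °C: 482.3×4.21×46.7 = 94823.6 J > q₁, so all ice melts.
Energy balance: 482.3×4.21×(46.7 − T) = 19766 + 56.4×4.21×(T − 0)
2030.483(46.7 − T) = 19766 + 237.444 T
94823.6 − 19766 = 2267.927 T
T = 75057.6 / 2267.927 = 33.10 °C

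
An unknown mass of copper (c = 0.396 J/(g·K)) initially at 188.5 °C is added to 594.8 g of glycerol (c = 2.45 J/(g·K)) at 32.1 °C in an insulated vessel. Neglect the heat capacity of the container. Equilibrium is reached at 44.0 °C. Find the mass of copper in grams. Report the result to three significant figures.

m = 303 g

q_gained = (594.8 × 2.45) × (44.0 − 32.1) = 17340 J
q_lost = m × 0.396 × (188.5 − 44.0) = 57.222 m
m = 17340 / 57.222 = 303 g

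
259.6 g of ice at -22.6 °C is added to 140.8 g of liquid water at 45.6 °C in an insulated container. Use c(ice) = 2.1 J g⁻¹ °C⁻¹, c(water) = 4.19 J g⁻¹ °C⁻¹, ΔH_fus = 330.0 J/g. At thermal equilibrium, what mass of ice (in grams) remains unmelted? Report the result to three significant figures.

m_ice remaining = 215 g

Heat to warm all ice to 0 °C: 259.6×2.1×22.6 = 12321 J
Heat released by water cooling to 0 °C: 140.8×4.19×45.6 = 26902 J
26902 J < 12321 + 259.6×330.0 = 97989 J, so not all ice melts; final T = 0 °C.
Heat left for melting: 26902 − 12321 = 14581 J
Mass melted = 14581 / 330.0 = 44.18 g
Ice remaining = 259.6 − 44.18 = 215.42 g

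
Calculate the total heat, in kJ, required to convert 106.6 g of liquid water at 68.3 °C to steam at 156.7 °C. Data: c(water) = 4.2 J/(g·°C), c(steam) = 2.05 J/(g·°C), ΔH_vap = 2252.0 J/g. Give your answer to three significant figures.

q1 (heat water 68.3→100.0 °C): 106.6 × 4.2 × 31.7 = 14193 J
q2 (vaporize at 100 °C): 106.6 × 2252.0 = 240063 J
q3 (heat steam 100.0→156.7 °C): 106.6 × 2.05 × 56.7 = 12391 J
Total: 14193 + 240063 + 12391 = 266647 J = 267 kJ

q = 267 kJ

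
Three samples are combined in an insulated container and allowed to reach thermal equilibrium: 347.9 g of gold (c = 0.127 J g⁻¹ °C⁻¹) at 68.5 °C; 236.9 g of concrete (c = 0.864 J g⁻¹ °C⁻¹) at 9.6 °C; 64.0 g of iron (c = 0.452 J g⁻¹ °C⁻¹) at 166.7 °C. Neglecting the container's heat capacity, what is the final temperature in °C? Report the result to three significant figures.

Σ mᵢcᵢ(T − Tᵢ) = 0  ⇒  T = Σ mᵢcᵢTᵢ / Σ mᵢcᵢ
Σ mᵢcᵢ = 347.9×0.127 + 236.9×0.864 + 64.0×0.452 = 277.7929
Σ mᵢcᵢTᵢ = 44.1833×68.5 + 204.6816×9.6 + 28.928×166.7 = 9813.8
T = 9813.8 / 277.7929 = 35.33 °C

T_f = 35.3 °C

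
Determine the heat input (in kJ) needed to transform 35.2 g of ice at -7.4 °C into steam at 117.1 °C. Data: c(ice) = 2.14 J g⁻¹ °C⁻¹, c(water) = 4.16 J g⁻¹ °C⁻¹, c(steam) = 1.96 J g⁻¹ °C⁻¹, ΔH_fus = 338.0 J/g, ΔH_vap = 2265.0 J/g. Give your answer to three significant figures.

q1 (heat ice -7.4→0.0 °C): 35.2 × 2.14 × 7.4 = 557 J
q2 (melt at 0 °C): 35.2 × 338.0 = 11898 J
q3 (heat water 0.0→100.0 °C): 35.2 × 4.16 × 100.0 = 14643 J
q4 (vaporize at 100 °C): 35.2 × 2265.0 = 79728 J
q5 (heat steam 100.0→117.1 °C): 35.2 × 1.96 × 17.1 = 1180 J
Total: 557 + 11898 + 14643 + 79728 + 1180 = 108006 J = 108 kJ

q = 108 kJ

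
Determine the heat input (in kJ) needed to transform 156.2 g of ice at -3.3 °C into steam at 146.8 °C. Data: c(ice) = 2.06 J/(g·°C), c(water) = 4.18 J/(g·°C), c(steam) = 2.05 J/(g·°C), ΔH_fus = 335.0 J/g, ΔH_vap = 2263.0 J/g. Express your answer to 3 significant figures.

q1 (heat ice -3.3→0.0 °C): 156.2 × 2.06 × 3.3 = 1062 J
q2 (melt at 0 °C): 156.2 × 335.0 = 52327 J
q3 (heat water 0.0→100.0 °C): 156.2 × 4.18 × 100.0 = 65292 J
q4 (vaporize at 100 °C): 156.2 × 2263.0 = 353481 J
q5 (heat steam 100.0→146.8 °C): 156.2 × 2.05 × 46.8 = 14986 J
Total: 1062 + 52327 + 65292 + 353481 + 14986 = 487148 J = 487 kJ

q = 487 kJ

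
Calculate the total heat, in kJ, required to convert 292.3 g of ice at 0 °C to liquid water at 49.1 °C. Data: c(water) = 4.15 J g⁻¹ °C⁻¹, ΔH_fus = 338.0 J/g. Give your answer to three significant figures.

q = 158 kJ

q1 (melt at 0 °C): 292.3 × 338.0 = 98797 J
q2 (heat water 0.0→49.1 °C): 292.3 × 4.15 × 49.1 = 59561 J
Total: 98797 + 59561 = 158358 J = 158 kJ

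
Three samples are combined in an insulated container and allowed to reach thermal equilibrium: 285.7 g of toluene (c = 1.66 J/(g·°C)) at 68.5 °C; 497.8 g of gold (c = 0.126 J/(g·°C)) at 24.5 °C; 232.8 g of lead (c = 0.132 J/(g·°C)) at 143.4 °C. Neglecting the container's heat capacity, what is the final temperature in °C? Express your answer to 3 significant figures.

Σ mᵢcᵢ(T − Tᵢ) = 0  ⇒  T = Σ mᵢcᵢTᵢ / Σ mᵢcᵢ
Σ mᵢcᵢ = 285.7×1.66 + 497.8×0.126 + 232.8×0.132 = 567.7144
Σ mᵢcᵢTᵢ = 474.262×68.5 + 62.7228×24.5 + 30.7296×143.4 = 38430
T = 38430 / 567.7144 = 67.69 °C

T_f = 67.7 °C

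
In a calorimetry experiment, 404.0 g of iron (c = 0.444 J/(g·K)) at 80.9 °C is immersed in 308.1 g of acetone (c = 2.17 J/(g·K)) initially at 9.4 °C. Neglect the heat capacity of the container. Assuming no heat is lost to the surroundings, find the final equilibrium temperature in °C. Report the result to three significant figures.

T_f = 24.5 °C

Heat lost by iron = heat gained by acetone.
(404.0)(0.444)(80.9 − T) = (308.1)(2.17)(T − 9.4)
179.376 (80.9 − T) = 668.577 (T − 9.4)
14512 − 179.376 T = 668.577 T − 6284.6
20796.6 = 847.953 T
T = 24.53 °C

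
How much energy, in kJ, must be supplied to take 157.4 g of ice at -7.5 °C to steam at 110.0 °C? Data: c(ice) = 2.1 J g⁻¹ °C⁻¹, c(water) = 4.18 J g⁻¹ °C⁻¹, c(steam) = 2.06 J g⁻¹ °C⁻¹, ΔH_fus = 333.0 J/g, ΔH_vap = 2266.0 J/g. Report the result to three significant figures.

q = 481 kJ

q1 (heat ice -7.5→0.0 °C): 157.4 × 2.1 × 7.5 = 2479 J
q2 (melt at 0 °C): 157.4 × 333.0 = 52414 J
q3 (heat water 0.0→100.0 °C): 157.4 × 4.18 × 100.0 = 65793 J
q4 (vaporize at 100 °C): 157.4 × 2266.0 = 356668 J
q5 (heat steam 100.0→110.0 °C): 157.4 × 2.06 × 10.0 = 3242 J
Total: 2479 + 52414 + 65793 + 356668 + 3242 = 480596 J = 481 kJ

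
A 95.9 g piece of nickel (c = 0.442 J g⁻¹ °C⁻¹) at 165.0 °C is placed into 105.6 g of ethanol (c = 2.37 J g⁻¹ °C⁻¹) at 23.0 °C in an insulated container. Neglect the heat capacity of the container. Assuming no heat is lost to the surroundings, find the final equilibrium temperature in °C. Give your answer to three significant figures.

Heat lost by nickel = heat gained by ethanol.
(95.9)(0.442)(165.0 − T) = (105.6)(2.37)(T − 23.0)
42.3878 (165.0 − T) = 250.272 (T − 23.0)
6994.0 − 42.3878 T = 250.272 T − 5756.3
12750.3 = 292.6598 T
T = 43.57 °C

T_f = 43.6 °C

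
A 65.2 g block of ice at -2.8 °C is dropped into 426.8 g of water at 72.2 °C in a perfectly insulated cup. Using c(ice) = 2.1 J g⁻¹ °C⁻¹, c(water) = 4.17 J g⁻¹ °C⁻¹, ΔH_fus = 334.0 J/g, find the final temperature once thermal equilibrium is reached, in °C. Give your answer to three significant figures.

Heat to bring ice to 0 °C and melt it: q₁ = 65.2×2.1×2.8 + 65.2×334.0 = 22160 J
Heat the water can supply cooling to 0 °C: 426.8×4.17×72.2 = 128498 J > q₁, so all ice melts.
Energy balance: 426.8×4.17×(72.2 − T) = 22160 + 65.2×4.17×(T − 0)
1779.756(72.2 − T) = 22160 + 271.884 T
128498 − 22160 = 2051.640 T
T = 106338 / 2051.640 = 51.83 °C

T_f = 51.8 °C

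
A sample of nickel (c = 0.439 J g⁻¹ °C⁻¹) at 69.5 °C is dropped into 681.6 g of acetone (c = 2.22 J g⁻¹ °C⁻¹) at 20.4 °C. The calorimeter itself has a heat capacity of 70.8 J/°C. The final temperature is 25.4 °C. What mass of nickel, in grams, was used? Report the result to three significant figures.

q_gained = (681.6 × 2.22 + 70.8) × (25.4 − 20.4) = 7920 J
q_lost = m × 0.439 × (69.5 − 25.4) = 19.3599 m
m = 7920 / 19.3599 = 409 g

m = 409 g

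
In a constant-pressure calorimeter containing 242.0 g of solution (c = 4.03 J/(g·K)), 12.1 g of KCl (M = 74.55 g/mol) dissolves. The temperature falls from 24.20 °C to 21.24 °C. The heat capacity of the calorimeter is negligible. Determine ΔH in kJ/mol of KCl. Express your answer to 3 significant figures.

|ΔT| = |21.24 − 24.20| = 2.96 °C
|q_surr| = (242.0 × 4.03) × 2.96 = 975.26 × 2.96 = 2887 J
n(KCl) = 12.1 / 74.55 = 0.1623 mol
Temperature fell, so q_rxn = +|q_surr| = 2.887 kJ
ΔH = q_rxn / n = 17.79 kJ/mol

ΔH = 17.8 kJ/mol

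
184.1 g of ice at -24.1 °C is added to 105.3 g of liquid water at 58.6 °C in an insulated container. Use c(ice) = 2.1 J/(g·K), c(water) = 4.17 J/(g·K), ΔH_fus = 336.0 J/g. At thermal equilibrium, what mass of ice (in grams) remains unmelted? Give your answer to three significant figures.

m_ice remaining = 135 g

Heat to warm all ice to 0 °C: 184.1×2.1×24.1 = 9317.3 J
Heat released by water cooling to 0 °C: 105.3×4.17×58.6 = 25731 J
25731 J < 9317.3 + 184.1×336.0 = 71174.9 J, so not all ice melts; final T = 0 °C.
Heat left for melting: 25731 − 9317.3 = 16413.7 J
Mass melted = 16413.7 / 336.0 = 48.85 g
Ice remaining = 184.1 − 48.85 = 135.25 g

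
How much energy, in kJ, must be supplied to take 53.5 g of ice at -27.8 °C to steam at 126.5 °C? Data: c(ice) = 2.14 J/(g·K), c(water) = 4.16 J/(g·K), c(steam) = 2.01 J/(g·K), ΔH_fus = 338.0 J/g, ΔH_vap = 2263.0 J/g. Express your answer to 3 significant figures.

q = 167 kJ

q1 (heat ice -27.8→0.0 °C): 53.5 × 2.14 × 27.8 = 3183 J
q2 (melt at 0 °C): 53.5 × 338.0 = 18083 J
q3 (heat water 0.0→100.0 °C): 53.5 × 4.16 × 100.0 = 22256 J
q4 (vaporize at 100 °C): 53.5 × 2263.0 = 121071 J
q5 (heat steam 100.0→126.5 °C): 53.5 × 2.01 × 26.5 = 2850 J
Total: 3183 + 18083 + 22256 + 121071 + 2850 = 167443 J = 167 kJ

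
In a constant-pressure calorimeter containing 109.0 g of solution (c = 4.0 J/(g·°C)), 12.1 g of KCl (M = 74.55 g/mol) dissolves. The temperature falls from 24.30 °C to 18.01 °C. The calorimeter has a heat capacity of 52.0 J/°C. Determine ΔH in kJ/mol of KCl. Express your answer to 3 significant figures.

ΔH = 18.9 kJ/mol

|ΔT| = |18.01 − 24.30| = 6.29 °C
|q_surr| = (109.0 × 4.0 + 52.0) × 6.29 = 488 × 6.29 = 3070 J
n(KCl) = 12.1 / 74.55 = 0.1623 mol
Temperature fell, so q_rxn = +|q_surr| = 3.070 kJ
ΔH = q_rxn / n = 18.92 kJ/mol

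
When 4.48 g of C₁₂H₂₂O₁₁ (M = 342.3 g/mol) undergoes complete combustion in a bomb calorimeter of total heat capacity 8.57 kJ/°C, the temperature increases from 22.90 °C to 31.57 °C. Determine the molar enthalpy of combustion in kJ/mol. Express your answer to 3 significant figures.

ΔH = -5680 kJ/mol

ΔT = 31.57 − 22.90 = 8.67 °C
q_cal = C_cal × ΔT = 8.57 × 8.67 = 74.3019 kJ
n = 4.48 / 342.3 = 0.01309 mol
q_rxn = −q_cal = -74.3019 kJ
ΔH = -74.3019 / 0.01309 = -5676 kJ/mol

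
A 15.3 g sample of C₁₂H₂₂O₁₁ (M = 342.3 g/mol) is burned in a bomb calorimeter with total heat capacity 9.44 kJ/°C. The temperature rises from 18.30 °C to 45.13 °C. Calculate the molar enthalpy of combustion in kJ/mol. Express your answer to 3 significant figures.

ΔT = 45.13 − 18.30 = 26.83 °C
q_cal = C_cal × ΔT = 9.44 × 26.83 = 253.2752 kJ
n = 15.3 / 342.3 = 0.04470 mol
q_rxn = −q_cal = -253.2752 kJ
ΔH = -253.2752 / 0.04470 = -5666 kJ/mol

ΔH = -5670 kJ/mol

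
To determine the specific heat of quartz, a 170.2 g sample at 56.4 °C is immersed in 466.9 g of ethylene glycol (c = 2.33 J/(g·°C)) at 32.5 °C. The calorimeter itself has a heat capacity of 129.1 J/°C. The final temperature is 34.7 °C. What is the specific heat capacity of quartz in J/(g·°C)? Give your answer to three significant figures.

c = 0.725 J/(g·°C)

q_gained = (466.9 × 2.33 + 129.1) × (34.7 − 32.5) = 2677 J
q_lost = 170.2 × c × (56.4 − 34.7) = 3693.34 c
Set equal: c = 2677 / 3693.34 = 0.725 J/(g·°C)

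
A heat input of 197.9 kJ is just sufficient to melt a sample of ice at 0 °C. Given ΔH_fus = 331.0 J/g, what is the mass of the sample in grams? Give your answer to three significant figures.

m = q / ΔH_fus = 197900 J / 331.0 J/g = 598 g

m = 598 g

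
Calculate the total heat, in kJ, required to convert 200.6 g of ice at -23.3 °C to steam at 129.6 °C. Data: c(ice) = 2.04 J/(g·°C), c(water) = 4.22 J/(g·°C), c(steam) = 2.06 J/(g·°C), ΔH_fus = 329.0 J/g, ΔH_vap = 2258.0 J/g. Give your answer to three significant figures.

q1 (heat ice -23.3→0.0 °C): 200.6 × 2.04 × 23.3 = 9535 J
q2 (melt at 0 °C): 200.6 × 329.0 = 65997 J
q3 (heat water 0.0→100.0 °C): 200.6 × 4.22 × 100.0 = 84653 J
q4 (vaporize at 100 °C): 200.6 × 2258.0 = 452955 J
q5 (heat steam 100.0→129.6 °C): 200.6 × 2.06 × 29.6 = 12232 J
Total: 9535 + 65997 + 84653 + 452955 + 12232 = 625372 J = 625 kJ

q = 625 kJ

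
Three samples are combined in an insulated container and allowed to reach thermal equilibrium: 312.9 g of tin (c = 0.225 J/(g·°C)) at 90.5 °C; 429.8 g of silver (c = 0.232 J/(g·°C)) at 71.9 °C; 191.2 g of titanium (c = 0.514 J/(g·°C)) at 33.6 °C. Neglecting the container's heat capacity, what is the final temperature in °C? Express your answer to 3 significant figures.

Σ mᵢcᵢ(T − Tᵢ) = 0  ⇒  T = Σ mᵢcᵢTᵢ / Σ mᵢcᵢ
Σ mᵢcᵢ = 312.9×0.225 + 429.8×0.232 + 191.2×0.514 = 268.3929
Σ mᵢcᵢTᵢ = 70.4025×90.5 + 99.7136×71.9 + 98.2768×33.6 = 16843
T = 16843 / 268.3929 = 62.76 °C

T_f = 62.8 °C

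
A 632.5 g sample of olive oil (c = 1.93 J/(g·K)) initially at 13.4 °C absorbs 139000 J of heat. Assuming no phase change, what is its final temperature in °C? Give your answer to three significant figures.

T_f = 127 °C

ΔT = q / (m c) = 139000 / (632.5 × 1.93) = 113.9 °C
T_f = 13.4 + 113.9 = 127.3 °C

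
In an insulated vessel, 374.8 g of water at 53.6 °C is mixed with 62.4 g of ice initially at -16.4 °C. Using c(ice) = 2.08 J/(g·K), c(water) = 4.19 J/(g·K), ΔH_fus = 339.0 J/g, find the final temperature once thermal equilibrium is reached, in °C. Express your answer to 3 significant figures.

Heat to bring ice to 0 °C and melt it: q₁ = 62.4×2.08×16.4 + 62.4×339.0 = 23282 J
Heat the water can supply cooling to 0 °C: 374.8×4.19×53.6 = 84174.1 J > q₁, so all ice melts.
Energy balance: 374.8×4.19×(53.6 − T) = 23282 + 62.4×4.19×(T − 0)
1570.412(53.6 − T) = 23282 + 261.456 T
84174.1 − 23282 = 1831.868 T
T = 60892.1 / 1831.868 = 33.24 °C

T_f = 33.2 °C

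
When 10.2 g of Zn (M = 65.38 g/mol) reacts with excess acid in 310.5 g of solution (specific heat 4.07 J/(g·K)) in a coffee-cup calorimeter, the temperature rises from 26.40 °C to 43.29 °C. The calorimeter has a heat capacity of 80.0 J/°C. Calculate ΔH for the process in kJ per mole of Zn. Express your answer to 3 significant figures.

|ΔT| = |43.29 − 26.40| = 16.89 °C
|q_surr| = (310.5 × 4.07 + 80.0) × 16.89 = 1343.735 × 16.89 = 22696 J
n(Zn) = 10.2 / 65.38 = 0.15601 mol
Temperature rose, so q_rxn = −|q_surr| = -22.696 kJ
ΔH = q_rxn / n = -145.48 kJ/mol

ΔH = -145 kJ/mol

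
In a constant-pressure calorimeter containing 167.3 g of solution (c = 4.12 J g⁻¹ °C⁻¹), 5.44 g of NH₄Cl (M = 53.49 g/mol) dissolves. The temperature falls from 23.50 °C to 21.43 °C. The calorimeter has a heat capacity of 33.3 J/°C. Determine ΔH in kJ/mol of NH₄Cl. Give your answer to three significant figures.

|ΔT| = |21.43 − 23.50| = 2.07 °C
|q_surr| = (167.3 × 4.12 + 33.3) × 2.07 = 722.576 × 2.07 = 1496 J
n(NH₄Cl) = 5.44 / 53.49 = 0.1017 mol
Temperature fell, so q_rxn = +|q_surr| = 1.496 kJ
ΔH = q_rxn / n = 14.71 kJ/mol

ΔH = 14.7 kJ/mol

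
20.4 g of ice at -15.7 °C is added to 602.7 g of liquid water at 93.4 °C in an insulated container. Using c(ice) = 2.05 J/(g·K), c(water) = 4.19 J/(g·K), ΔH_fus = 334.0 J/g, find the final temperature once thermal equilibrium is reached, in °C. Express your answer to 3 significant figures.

T_f = 87.5 °C

Heat to bring ice to 0 °C and melt it: q₁ = 20.4×2.05×15.7 + 20.4×334.0 = 7470.2 J
Heat the water can supply cooling to 0 °C: 602.7×4.19×93.4 = 235864 J > q₁, so all ice melts.
Energy balance: 602.7×4.19×(93.4 − T) = 7470.2 + 20.4×4.19×(T − 0)
2525.313(93.4 − T) = 7470.2 + 85.476 T
235864 − 7470.2 = 2610.789 T
T = 228393.8 / 2610.789 = 87.48 °C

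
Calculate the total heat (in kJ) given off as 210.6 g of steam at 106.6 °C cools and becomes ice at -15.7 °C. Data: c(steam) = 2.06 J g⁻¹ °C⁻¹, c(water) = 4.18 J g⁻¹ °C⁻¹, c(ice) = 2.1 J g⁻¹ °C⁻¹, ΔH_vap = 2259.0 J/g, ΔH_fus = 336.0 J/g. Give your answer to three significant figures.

q1 (cool steam 106.6→100 °C): 210.6 × 2.06 × 6.6 = 2863 J
q2 (condense at 100 °C): 210.6 × 2259.0 = 475745 J
q3 (cool water 100→0 °C): 210.6 × 4.18 × 100.0 = 88031 J
q4 (freeze at 0 °C): 210.6 × 336.0 = 70762 J
q5 (cool ice 0→-15.7 °C): 210.6 × 2.1 × 15.7 = 6943 J
Total: 2863 + 475745 + 88031 + 70762 + 6943 = 644344 J = 644 kJ

q = 644 kJ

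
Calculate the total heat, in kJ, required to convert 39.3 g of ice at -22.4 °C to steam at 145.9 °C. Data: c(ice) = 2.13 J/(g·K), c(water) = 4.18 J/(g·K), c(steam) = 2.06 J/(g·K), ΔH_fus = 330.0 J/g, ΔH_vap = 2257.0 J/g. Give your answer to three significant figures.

q1 (heat ice -22.4→0.0 °C): 39.3 × 2.13 × 22.4 = 1875 J
q2 (melt at 0 °C): 39.3 × 330.0 = 12969 J
q3 (heat water 0.0→100.0 °C): 39.3 × 4.18 × 100.0 = 16427 J
q4 (vaporize at 100 °C): 39.3 × 2257.0 = 88700 J
q5 (heat steam 100.0→145.9 °C): 39.3 × 2.06 × 45.9 = 3716 J
Total: 1875 + 12969 + 16427 + 88700 + 3716 = 123687 J = 124 kJ

q = 124 kJ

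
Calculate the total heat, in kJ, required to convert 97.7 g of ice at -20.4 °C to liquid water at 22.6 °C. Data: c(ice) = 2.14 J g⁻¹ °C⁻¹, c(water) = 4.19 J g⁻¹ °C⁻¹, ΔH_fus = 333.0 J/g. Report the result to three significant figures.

q = 46.1 kJ

q1 (heat ice -20.4→0.0 °C): 97.7 × 2.14 × 20.4 = 4265 J
q2 (melt at 0 °C): 97.7 × 333.0 = 32534 J
q3 (heat water 0.0→22.6 °C): 97.7 × 4.19 × 22.6 = 9252 J
Total: 4265 + 32534 + 9252 = 46051 J = 46.1 kJ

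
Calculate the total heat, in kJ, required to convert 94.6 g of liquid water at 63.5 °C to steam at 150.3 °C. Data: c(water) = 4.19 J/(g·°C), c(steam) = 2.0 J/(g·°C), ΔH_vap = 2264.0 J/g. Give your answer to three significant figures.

q1 (heat water 63.5→100.0 °C): 94.6 × 4.19 × 36.5 = 14468 J
q2 (vaporize at 100 °C): 94.6 × 2264.0 = 214174 J
q3 (heat steam 100.0→150.3 °C): 94.6 × 2.0 × 50.3 = 9517 J
Total: 14468 + 214174 + 9517 = 238159 J = 238 kJ

q = 238 kJ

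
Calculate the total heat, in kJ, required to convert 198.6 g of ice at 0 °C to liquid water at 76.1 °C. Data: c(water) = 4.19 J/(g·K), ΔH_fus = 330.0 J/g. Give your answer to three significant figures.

q1 (melt at 0 °C): 198.6 × 330.0 = 65538 J
q2 (heat water 0.0→76.1 °C): 198.6 × 4.19 × 76.1 = 63325 J
Total: 65538 + 63325 = 128863 J = 129 kJ

q = 129 kJ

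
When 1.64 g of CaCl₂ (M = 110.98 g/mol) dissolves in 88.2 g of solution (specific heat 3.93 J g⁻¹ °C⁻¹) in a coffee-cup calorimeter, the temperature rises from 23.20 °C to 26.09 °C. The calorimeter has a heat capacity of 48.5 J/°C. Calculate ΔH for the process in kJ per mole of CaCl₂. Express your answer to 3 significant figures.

|ΔT| = |26.09 − 23.20| = 2.89 °C
|q_surr| = (88.2 × 3.93 + 48.5) × 2.89 = 395.126 × 2.89 = 1142 J
n(CaCl₂) = 1.64 / 110.98 = 0.01478 mol
Temperature rose, so q_rxn = −|q_surr| = -1.142 kJ
ΔH = q_rxn / n = -77.27 kJ/mol

ΔH = -77.3 kJ/mol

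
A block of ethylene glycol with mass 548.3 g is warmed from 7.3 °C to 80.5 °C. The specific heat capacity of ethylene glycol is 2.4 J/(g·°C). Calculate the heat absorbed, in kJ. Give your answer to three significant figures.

q = 96.3 kJ

q = m c ΔT = 548.3 × 2.4 × (80.5 − 7.3)
q = 548.3 × 2.4 × 73.2 = 96330 J = 96.3 kJ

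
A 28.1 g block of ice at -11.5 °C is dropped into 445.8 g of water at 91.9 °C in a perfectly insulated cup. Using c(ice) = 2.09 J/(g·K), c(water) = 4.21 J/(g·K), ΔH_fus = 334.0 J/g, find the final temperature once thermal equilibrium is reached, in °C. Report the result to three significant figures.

T_f = 81.4 °C

Heat to bring ice to 0 °C and melt it: q₁ = 28.1×2.09×11.5 + 28.1×334.0 = 10061 J
Heat the water can supply cooling to 0 °C: 445.8×4.21×91.9 = 172480 J > q₁, so all ice melts.
Energy balance: 445.8×4.21×(91.9 − T) = 10061 + 28.1×4.21×(T − 0)
1876.818(91.9 − T) = 10061 + 118.301 T
172480 − 10061 = 1995.119 T
T = 162419 / 1995.119 = 81.41 °C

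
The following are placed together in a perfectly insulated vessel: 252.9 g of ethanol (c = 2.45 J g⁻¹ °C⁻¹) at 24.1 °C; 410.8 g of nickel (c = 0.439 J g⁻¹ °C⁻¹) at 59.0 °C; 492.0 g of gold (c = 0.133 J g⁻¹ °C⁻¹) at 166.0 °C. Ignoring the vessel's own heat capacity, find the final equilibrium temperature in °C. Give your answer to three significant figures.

Σ mᵢcᵢ(T − Tᵢ) = 0  ⇒  T = Σ mᵢcᵢTᵢ / Σ mᵢcᵢ
Σ mᵢcᵢ = 252.9×2.45 + 410.8×0.439 + 492.0×0.133 = 865.3822
Σ mᵢcᵢTᵢ = 619.605×24.1 + 180.3412×59.0 + 65.436×166.0 = 36435
T = 36435 / 865.3822 = 42.10 °C

T_f = 42.1 °C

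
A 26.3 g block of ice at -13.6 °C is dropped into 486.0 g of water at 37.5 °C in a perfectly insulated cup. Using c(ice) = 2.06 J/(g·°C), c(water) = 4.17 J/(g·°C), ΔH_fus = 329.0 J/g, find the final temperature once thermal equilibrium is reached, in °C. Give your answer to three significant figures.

T_f = 31.2 °C

Heat to bring ice to 0 °C and melt it: q₁ = 26.3×2.06×13.6 + 26.3×329.0 = 9389.5 J
Heat the water can supply cooling to 0 °C: 486.0×4.17×37.5 = 75998.3 J > q₁, so all ice melts.
Energy balance: 486.0×4.17×(37.5 − T) = 9389.5 + 26.3×4.17×(T − 0)
2026.62(37.5 − T) = 9389.5 + 109.671 T
75998.3 − 9389.5 = 2136.291 T
T = 66608.8 / 2136.291 = 31.18 °C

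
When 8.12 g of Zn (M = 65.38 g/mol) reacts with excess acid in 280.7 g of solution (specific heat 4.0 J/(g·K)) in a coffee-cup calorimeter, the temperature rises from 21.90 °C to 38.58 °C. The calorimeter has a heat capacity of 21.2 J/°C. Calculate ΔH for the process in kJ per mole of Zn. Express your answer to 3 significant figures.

ΔH = -154 kJ/mol

|ΔT| = |38.58 − 21.90| = 16.68 °C
|q_surr| = (280.7 × 4.0 + 21.2) × 16.68 = 1144.0 × 16.68 = 19080 J
n(Zn) = 8.12 / 65.38 = 0.1242 mol
Temperature rose, so q_rxn = −|q_surr| = -19.08 kJ
ΔH = q_rxn / n = -153.6 kJ/mol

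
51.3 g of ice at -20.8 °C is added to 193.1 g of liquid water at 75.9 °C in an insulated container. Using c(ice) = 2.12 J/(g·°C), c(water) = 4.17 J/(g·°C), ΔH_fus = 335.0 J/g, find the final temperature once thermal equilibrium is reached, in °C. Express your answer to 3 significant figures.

Heat to bring ice to 0 °C and melt it: q₁ = 51.3×2.12×20.8 + 51.3×335.0 = 19448 J
Heat the water can supply cooling to 0 °C: 193.1×4.17×75.9 = 61116.7 J > q₁, so all ice melts.
Energy balance: 193.1×4.17×(75.9 − T) = 19448 + 51.3×4.17×(T − 0)
805.227(75.9 − T) = 19448 + 213.921 T
61116.7 − 19448 = 1019.148 T
T = 41668.7 / 1019.148 = 40.89 °C

T_f = 40.9 °C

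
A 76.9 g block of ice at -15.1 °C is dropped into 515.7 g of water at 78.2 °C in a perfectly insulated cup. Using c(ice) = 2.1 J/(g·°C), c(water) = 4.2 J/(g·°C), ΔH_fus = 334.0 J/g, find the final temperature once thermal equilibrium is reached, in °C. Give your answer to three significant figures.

T_f = 56.8 °C

Heat to bring ice to 0 °C and melt it: q₁ = 76.9×2.1×15.1 + 76.9×334.0 = 28123 J
Heat the water can supply cooling to 0 °C: 515.7×4.2×78.2 = 169377 J > q₁, so all ice melts.
Energy balance: 515.7×4.2×(78.2 − T) = 28123 + 76.9×4.2×(T − 0)
2165.94(78.2 − T) = 28123 + 322.98 T
169377 − 28123 = 2488.92 T
T = 141254 / 2488.92 = 56.75 °C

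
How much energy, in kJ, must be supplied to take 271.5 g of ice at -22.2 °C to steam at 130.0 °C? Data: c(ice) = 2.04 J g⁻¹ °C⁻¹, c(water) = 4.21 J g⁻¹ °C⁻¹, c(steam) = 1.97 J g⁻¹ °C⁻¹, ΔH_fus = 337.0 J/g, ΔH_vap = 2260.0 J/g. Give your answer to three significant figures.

q1 (heat ice -22.2→0.0 °C): 271.5 × 2.04 × 22.2 = 12296 J
q2 (melt at 0 °C): 271.5 × 337.0 = 91496 J
q3 (heat water 0.0→100.0 °C): 271.5 × 4.21 × 100.0 = 114302 J
q4 (vaporize at 100 °C): 271.5 × 2260.0 = 613590 J
q5 (heat steam 100.0→130.0 °C): 271.5 × 1.97 × 30.0 = 16046 J
Total: 12296 + 91496 + 114302 + 613590 + 16046 = 847730 J = 848 kJ

q = 848 kJ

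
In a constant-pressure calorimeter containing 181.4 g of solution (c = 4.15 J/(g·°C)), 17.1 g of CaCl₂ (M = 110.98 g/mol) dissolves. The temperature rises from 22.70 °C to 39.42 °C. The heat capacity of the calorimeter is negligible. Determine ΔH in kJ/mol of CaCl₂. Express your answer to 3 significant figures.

|ΔT| = |39.42 − 22.70| = 16.72 °C
|q_surr| = (181.4 × 4.15) × 16.72 = 752.81 × 16.72 = 12590 J
n(CaCl₂) = 17.1 / 110.98 = 0.1541 mol
Temperature rose, so q_rxn = −|q_surr| = -12.59 kJ
ΔH = q_rxn / n = -81.70 kJ/mol

ΔH = -81.7 kJ/mol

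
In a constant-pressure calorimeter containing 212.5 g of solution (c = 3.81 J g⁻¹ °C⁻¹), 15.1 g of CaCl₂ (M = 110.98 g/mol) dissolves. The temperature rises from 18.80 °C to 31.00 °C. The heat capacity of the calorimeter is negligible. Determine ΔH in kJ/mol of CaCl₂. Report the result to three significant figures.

ΔH = -72.6 kJ/mol

|ΔT| = |31.00 − 18.80| = 12.20 °C
|q_surr| = (212.5 × 3.81) × 12.20 = 809.625 × 12.20 = 9877 J
n(CaCl₂) = 15.1 / 110.98 = 0.1361 mol
Temperature rose, so q_rxn = −|q_surr| = -9.877 kJ
ΔH = q_rxn / n = -72.57 kJ/mol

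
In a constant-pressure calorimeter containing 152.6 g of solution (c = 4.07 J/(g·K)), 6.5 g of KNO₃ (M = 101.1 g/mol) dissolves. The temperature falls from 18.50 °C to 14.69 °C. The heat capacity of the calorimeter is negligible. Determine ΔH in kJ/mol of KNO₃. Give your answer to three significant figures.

ΔH = 36.8 kJ/mol

|ΔT| = |14.69 − 18.50| = 3.81 °C
|q_surr| = (152.6 × 4.07) × 3.81 = 621.082 × 3.81 = 2366 J
n(KNO₃) = 6.5 / 101.1 = 0.06429 mol
Temperature fell, so q_rxn = +|q_surr| = 2.366 kJ
ΔH = q_rxn / n = 36.80 kJ/mol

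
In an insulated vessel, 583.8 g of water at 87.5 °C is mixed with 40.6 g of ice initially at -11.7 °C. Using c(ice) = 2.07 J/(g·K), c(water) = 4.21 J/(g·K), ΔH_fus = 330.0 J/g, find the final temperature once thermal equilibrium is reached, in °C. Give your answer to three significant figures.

Heat to bring ice to 0 °C and melt it: q₁ = 40.6×2.07×11.7 + 40.6×330.0 = 14381 J
Heat the water can supply cooling to 0 °C: 583.8×4.21×87.5 = 215057 J > q₁, so all ice melts.
Energy balance: 583.8×4.21×(87.5 − T) = 14381 + 40.6×4.21×(T − 0)
2457.798(87.5 − T) = 14381 + 170.926 T
215057 − 14381 = 2628.724 T
T = 200676 / 2628.724 = 76.34 °C

T_f = 76.3 °C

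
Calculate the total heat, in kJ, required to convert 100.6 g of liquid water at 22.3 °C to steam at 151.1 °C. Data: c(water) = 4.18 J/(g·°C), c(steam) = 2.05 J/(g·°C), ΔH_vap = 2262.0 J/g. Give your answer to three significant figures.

q1 (heat water 22.3→100.0 °C): 100.6 × 4.18 × 77.7 = 32673 J
q2 (vaporize at 100 °C): 100.6 × 2262.0 = 227557 J
q3 (heat steam 100.0→151.1 °C): 100.6 × 2.05 × 51.1 = 10538 J
Total: 32673 + 227557 + 10538 = 270768 J = 271 kJ

q = 271 kJ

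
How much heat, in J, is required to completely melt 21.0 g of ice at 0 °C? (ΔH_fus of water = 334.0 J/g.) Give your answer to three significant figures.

q = 7010 J

q = m × ΔH_fus = 21.0 × 334.0 = 7014 J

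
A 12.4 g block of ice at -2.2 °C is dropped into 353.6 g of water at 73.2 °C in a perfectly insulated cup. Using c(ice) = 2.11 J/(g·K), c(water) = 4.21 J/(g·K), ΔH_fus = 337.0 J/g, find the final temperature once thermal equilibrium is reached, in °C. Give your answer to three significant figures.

T_f = 68.0 °C

Heat to bring ice to 0 °C and melt it: q₁ = 12.4×2.11×2.2 + 12.4×337.0 = 4236.4 J
Heat the water can supply cooling to 0 °C: 353.6×4.21×73.2 = 108970 J > q₁, so all ice melts.
Energy balance: 353.6×4.21×(73.2 − T) = 4236.4 + 12.4×4.21×(T − 0)
1488.656(73.2 − T) = 4236.4 + 52.204 T
108970 − 4236.4 = 1540.860 T
T = 104733.6 / 1540.860 = 67.97 °C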